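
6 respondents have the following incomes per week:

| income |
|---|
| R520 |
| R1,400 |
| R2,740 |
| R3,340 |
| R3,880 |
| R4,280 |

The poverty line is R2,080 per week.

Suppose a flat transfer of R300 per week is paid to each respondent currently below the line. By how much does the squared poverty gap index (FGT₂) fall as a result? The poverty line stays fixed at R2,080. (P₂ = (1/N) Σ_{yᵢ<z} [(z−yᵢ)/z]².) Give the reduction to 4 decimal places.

0.0448

Before: below the line — R520, R1,400; squared poverty gap index (FGT₂) = 0.111563.
After the R300 transfer: below the line — R820, R1,700; squared poverty gap index (FGT₂) = 0.066722.
Reduction = 0.111563 − 0.066722 = 0.0448.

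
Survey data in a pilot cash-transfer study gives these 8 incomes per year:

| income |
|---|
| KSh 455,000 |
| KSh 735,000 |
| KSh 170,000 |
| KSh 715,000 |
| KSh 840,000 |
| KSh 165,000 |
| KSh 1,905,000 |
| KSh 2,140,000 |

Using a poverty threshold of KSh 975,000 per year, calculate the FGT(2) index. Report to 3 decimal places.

0.226

Poor units: KSh 165,000, KSh 170,000, KSh 455,000, KSh 715,000, KSh 735,000, KSh 840,000 (q = 6 of N = 8).
Normalized shortfalls: (975000−165000)/975000 = 0.8308; (975000−170000)/975000 = 0.8256; (975000−455000)/975000 = 0.5333; (975000−715000)/975000 = 0.2667; (975000−735000)/975000 = 0.2462; (975000−840000)/975000 = 0.1385.
Squared: 0.6902; 0.6817; 0.2844; 0.0711; 0.0606; 0.0192.
Sum = 1.807179; P₂ = 1.807179 / 8 = 0.226.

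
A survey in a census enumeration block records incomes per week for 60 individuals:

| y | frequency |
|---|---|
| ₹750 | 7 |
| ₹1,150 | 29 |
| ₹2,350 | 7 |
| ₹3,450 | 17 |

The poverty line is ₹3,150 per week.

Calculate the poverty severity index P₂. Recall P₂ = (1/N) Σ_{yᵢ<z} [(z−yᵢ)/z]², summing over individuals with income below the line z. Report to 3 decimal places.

Poor units: 7×₹750, 29×₹1,150, 7×₹2,350 (q = 43 of N = 60).
Relative gaps: (3150−750)/3150 = 0.7619 (×7); (3150−1150)/3150 = 0.6349 (×29); (3150−2350)/3150 = 0.2540 (×7).
Squared: 0.5805 (×7); 0.4031 (×29); 0.0645 (×7).
Sum = 16.205593; P₂ = 16.205593 / 60 = 0.270.

0.270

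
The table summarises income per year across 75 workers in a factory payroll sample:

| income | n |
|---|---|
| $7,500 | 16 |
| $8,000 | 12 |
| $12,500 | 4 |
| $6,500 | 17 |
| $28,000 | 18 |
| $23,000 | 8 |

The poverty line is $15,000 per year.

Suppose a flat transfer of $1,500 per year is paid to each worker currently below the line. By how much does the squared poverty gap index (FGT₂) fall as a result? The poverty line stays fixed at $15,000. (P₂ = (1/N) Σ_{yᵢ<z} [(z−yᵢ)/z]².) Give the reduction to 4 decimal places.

Before: below the line — 17×$6,500, 16×$7,500, 12×$8,000, 4×$12,500; squared poverty gap index (FGT₂) = 0.162444.
After the $1,500 transfer: below the line — 17×$8,000, 16×$9,000, 12×$9,500, 4×$14,000; squared poverty gap index (FGT₂) = 0.105244.
Reduction = 0.162444 − 0.105244 = 0.0572.

0.0572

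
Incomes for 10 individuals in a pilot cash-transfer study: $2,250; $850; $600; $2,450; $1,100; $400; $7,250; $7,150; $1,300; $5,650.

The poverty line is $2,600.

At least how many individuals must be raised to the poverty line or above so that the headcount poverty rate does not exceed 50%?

2

7 of the 10 individuals are poor, so H = 7/10 = 0.700.
A headcount ratio of at most 50% allows at most ⌊0.50 × 10⌋ = 5 poor individuals.
So at least 7 − 5 = 2 must be lifted.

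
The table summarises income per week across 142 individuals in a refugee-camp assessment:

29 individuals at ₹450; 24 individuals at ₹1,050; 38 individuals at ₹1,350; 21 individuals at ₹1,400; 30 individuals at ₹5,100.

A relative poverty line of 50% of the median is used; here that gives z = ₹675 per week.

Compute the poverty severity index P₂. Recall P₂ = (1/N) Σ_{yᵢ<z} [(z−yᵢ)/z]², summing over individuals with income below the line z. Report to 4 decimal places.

Below z: 29×₹450 (q = 29 of N = 142).
Shortfall ratios: (675−450)/675 = 0.3333 (×29).
Squared: 0.1111 (×29).
Sum = 3.222222; P₂ = 3.222222 / 142 = 0.0227.

0.0227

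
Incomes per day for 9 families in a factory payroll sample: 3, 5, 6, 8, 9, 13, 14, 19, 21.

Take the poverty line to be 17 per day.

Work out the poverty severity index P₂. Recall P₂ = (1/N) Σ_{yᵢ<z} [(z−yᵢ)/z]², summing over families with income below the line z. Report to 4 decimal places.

Below z: 3, 5, 6, 8, 9, 13, 14 (q = 7 of N = 9).
Normalized shortfalls: (17−3)/17 = 0.8235; (17−5)/17 = 0.7059; (17−6)/17 = 0.6471; (17−8)/17 = 0.5294; (17−9)/17 = 0.4706; (17−13)/17 = 0.2353; (17−14)/17 = 0.1765.
Squared: 0.6782; 0.4983; 0.4187; 0.2803; 0.2215; 0.0554; 0.0311.
Sum = 2.183391; P₂ = 2.183391 / 9 = 0.2426.

0.2426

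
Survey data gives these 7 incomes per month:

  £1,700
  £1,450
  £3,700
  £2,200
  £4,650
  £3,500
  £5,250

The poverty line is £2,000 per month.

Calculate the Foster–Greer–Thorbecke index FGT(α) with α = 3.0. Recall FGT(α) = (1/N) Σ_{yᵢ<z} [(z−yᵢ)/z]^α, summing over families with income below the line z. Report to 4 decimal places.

0.0035

Below the line: £1,450, £1,700 (q = 2 of N = 7).
Gap ratios (z−y)/z: (2000−1450)/2000 = 0.2750; (2000−1700)/2000 = 0.1500.
Raised to α = 3.0: 0.02080; 0.00337.
Sum = 0.024172; FGT(3.0) = 0.024172 / 7 = 0.0035.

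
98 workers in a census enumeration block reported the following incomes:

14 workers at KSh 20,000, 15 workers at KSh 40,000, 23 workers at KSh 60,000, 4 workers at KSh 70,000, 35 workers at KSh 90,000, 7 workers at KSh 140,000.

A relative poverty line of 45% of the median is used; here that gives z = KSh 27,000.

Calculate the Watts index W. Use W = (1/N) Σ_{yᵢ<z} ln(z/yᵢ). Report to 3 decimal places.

Poor units: 14×KSh 20,000 (q = 14 of N = 98).
ln(z/y) terms: ln(27000/20000) = 0.3001 (×14).
W = 4.201464 / 98 = 0.043.

0.043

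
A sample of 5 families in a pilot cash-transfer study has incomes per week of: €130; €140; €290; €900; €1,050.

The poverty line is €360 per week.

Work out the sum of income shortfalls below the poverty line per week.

Below z: €130, €140, €290 (q = 3 of N = 5).
Individual gaps: 360−130 = 230; 360−140 = 220; 360−290 = 70.
Aggregate gap = €520.

€520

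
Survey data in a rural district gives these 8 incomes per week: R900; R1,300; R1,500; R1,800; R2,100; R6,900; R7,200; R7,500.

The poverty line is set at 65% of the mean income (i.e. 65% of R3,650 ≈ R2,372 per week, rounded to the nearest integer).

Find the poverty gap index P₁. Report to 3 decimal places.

0.224

Below the line: R900, R1,300, R1,500, R1,800, R2,100 (q = 5 of N = 8).
Shortfall ratios: (2372−900)/2372 = 0.6206; (2372−1300)/2372 = 0.4519; (2372−1500)/2372 = 0.3676; (2372−1800)/2372 = 0.2411; (2372−2100)/2372 = 0.1147.
Sum of shortfalls = 1.795953; P₁ averages over all N: 1.795953 / 8 = 0.224.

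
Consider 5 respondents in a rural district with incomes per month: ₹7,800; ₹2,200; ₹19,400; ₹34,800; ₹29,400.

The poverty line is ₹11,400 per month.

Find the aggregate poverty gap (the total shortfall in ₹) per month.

Below the line: ₹2,200, ₹7,800 (q = 2 of N = 5).
Individual gaps: 11400−2200 = 9200; 11400−7800 = 3600.
Aggregate gap = ₹12,800.

₹12,800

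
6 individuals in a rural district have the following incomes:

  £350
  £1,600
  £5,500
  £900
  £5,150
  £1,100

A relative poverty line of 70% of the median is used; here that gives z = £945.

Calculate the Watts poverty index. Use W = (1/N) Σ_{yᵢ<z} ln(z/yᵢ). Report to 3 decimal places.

Below the line: £350, £900 (q = 2 of N = 6).
ln(z/y) terms: ln(945/350) = 0.9933; ln(945/900) = 0.0488.
W = 1.042042 / 6 = 0.174.

0.174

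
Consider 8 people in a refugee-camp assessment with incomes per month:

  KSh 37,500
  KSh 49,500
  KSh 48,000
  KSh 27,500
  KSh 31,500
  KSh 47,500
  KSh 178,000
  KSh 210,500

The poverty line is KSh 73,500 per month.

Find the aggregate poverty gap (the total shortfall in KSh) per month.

Below z: KSh 27,500, KSh 31,500, KSh 37,500, KSh 47,500, KSh 48,000, KSh 49,500 (q = 6 of N = 8).
Individual gaps: 73500−27500 = 46000; 73500−31500 = 42000; 73500−37500 = 36000; 73500−47500 = 26000; 73500−48000 = 25500; 73500−49500 = 24000.
Aggregate gap = KSh 199,500.

KSh 199,500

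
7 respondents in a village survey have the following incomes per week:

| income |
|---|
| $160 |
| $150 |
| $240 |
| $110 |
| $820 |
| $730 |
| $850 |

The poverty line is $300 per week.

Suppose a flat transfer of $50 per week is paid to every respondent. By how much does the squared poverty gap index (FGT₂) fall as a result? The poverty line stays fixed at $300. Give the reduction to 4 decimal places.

Before: below the line — $110, $150, $160, $240; squared poverty gap index (FGT₂) = 0.129841.
After the $50 transfer: below the line — $160, $200, $210, $290; squared poverty gap index (FGT₂) = 0.060000.
Reduction = 0.129841 − 0.060000 = 0.0698.

0.0698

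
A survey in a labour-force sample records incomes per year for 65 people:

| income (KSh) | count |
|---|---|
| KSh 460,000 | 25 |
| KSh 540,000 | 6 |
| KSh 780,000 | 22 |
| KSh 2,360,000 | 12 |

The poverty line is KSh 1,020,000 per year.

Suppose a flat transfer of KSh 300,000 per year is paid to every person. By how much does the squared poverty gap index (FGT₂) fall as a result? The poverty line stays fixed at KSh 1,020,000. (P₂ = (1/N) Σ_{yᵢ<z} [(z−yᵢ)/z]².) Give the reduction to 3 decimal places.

0.127

Before: below the line — 25×KSh 460,000, 6×KSh 540,000, 22×KSh 780,000; squared poverty gap index (FGT₂) = 0.15511.
After the KSh 300,000 transfer: below the line — 25×KSh 760,000, 6×KSh 840,000; squared poverty gap index (FGT₂) = 0.02787.
Reduction = 0.15511 − 0.02787 = 0.127.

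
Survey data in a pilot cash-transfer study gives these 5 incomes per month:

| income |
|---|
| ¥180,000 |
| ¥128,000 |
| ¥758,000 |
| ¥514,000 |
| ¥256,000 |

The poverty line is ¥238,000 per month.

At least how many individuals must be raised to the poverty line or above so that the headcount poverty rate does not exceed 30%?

Currently q = 2 of N = 5 are below the line (H = 0.400).
A headcount ratio of at most 30% allows at most ⌊0.30 × 5⌋ = 1 poor individuals.
So at least 2 − 1 = 1 must be lifted.

1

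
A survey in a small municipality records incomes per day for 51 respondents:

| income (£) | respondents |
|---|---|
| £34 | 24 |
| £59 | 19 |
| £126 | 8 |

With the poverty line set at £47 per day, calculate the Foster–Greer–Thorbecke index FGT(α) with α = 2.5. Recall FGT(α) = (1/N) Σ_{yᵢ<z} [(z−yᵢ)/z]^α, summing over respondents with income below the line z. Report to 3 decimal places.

Below the line: 24×£34 (q = 24 of N = 51).
Gap ratios (z−y)/z: (47−34)/47 = 0.2766 (×24).
Raised to α = 2.5: 0.04024 (×24).
Sum = 0.965662; FGT(2.5) = 0.965662 / 51 = 0.019.

0.019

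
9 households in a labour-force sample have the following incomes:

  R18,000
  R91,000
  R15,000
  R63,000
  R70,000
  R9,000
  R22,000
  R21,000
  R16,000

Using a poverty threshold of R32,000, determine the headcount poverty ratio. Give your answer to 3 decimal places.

6 of the 9 households have income below R32,000.
H = 6/9 = 0.667.

0.667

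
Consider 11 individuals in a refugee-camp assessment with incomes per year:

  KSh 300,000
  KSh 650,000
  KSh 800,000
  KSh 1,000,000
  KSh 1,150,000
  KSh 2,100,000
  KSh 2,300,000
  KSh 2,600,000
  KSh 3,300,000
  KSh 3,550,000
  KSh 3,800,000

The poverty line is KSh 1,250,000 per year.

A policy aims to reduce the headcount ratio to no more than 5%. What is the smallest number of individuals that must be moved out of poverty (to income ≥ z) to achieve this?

5

5 of the 11 individuals are poor, so H = 5/11 = 0.455.
A headcount ratio of at most 5% allows at most ⌊0.05 × 11⌋ = 0 poor individuals.
So at least 5 − 0 = 5 must be lifted.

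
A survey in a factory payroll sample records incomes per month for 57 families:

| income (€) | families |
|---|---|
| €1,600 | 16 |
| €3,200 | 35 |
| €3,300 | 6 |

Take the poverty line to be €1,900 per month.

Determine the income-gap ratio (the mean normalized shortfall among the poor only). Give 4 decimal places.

Below z: 16×€1,600 (q = 16 of N = 57).
Relative gaps: 0.1579 (×16); sum = 2.526316.
The income-gap ratio divides by q (the poor only): 2.526316 / 16 = 0.1579.

0.1579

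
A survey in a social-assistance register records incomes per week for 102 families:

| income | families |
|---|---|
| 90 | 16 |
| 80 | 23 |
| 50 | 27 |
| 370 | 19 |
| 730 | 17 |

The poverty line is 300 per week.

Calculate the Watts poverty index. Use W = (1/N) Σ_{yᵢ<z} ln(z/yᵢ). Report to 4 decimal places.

0.9612

Poor units: 27×50, 23×80, 16×90 (q = 66 of N = 102).
Log gaps: ln(300/50) = 1.7918 (×27); ln(300/80) = 1.3218 (×23); ln(300/90) = 1.2040 (×16).
W = 98.041455 / 102 = 0.9612.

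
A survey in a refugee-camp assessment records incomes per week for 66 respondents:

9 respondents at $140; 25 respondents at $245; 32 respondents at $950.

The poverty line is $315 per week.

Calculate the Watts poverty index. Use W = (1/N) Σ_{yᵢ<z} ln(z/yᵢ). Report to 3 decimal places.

0.206

Below the line: 9×$140, 25×$245 (q = 34 of N = 66).
Log gaps: ln(315/140) = 0.8109 (×9); ln(315/245) = 0.2513 (×25).
W = 13.581233 / 66 = 0.206.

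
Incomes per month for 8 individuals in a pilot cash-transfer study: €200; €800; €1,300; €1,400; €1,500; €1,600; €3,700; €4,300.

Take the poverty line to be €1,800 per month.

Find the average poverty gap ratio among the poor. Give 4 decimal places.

0.3704

Incomes under z: €200, €800, €1,300, €1,400, €1,500, €1,600 (q = 6 of N = 8).
Shortfall ratios (z−y)/z: 0.8889, 0.5556, 0.2778, 0.2222, 0.1667, 0.1111; sum = 2.222222.
The income-gap ratio divides by q (the poor only): 2.222222 / 6 = 0.3704.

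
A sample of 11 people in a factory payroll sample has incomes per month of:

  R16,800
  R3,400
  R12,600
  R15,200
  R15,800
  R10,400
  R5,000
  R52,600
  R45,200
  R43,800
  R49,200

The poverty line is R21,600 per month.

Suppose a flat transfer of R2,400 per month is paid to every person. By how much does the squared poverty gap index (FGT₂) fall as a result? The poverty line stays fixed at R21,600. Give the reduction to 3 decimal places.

Before: below the line — R3,400, R5,000, R10,400, R12,600, R15,200, R15,800, R16,800; squared poverty gap index (FGT₂) = 0.17748.
After the R2,400 transfer: below the line — R5,800, R7,400, R12,800, R15,000, R17,600, R18,200, R19,200; squared poverty gap index (FGT₂) = 0.11800.
Reduction = 0.17748 − 0.11800 = 0.059.

0.059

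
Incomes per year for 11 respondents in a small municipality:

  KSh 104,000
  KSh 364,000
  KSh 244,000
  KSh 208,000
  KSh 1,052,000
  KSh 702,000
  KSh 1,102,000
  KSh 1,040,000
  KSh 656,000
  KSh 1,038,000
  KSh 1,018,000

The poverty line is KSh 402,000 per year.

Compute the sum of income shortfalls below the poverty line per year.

KSh 688,000

Below z: KSh 104,000, KSh 208,000, KSh 244,000, KSh 364,000 (q = 4 of N = 11).
Individual gaps: 402000−104000 = 298000; 402000−208000 = 194000; 402000−244000 = 158000; 402000−364000 = 38000.
Aggregate gap = KSh 688,000.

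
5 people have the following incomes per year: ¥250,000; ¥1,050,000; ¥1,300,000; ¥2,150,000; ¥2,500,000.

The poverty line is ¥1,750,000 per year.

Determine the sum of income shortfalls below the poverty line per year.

¥2,650,000

Below the line: ¥250,000, ¥1,050,000, ¥1,300,000 (q = 3 of N = 5).
Individual gaps: 1750000−250000 = 1500000; 1750000−1050000 = 700000; 1750000−1300000 = 450000.
Aggregate gap = ¥2,650,000.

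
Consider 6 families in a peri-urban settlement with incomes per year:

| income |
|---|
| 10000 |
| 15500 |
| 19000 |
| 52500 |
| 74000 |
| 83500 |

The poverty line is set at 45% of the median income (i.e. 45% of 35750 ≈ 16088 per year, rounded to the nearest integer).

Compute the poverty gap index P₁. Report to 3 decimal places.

Below the line: 10000, 15500 (q = 2 of N = 6).
Shortfall ratios: (16088−10000)/16088 = 0.3784; (16088−15500)/16088 = 0.0365.
Sum of shortfalls = 0.414968; P₁ averages over all N: 0.414968 / 6 = 0.069.

0.069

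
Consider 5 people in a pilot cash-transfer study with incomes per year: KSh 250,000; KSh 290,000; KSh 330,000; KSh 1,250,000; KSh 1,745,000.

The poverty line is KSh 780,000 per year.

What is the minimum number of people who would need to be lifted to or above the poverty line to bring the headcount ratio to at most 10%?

3 of the 5 people are poor, so H = 3/5 = 0.600.
A headcount ratio of at most 10% allows at most ⌊0.10 × 5⌋ = 0 poor people.
So at least 3 − 0 = 3 must be lifted.

3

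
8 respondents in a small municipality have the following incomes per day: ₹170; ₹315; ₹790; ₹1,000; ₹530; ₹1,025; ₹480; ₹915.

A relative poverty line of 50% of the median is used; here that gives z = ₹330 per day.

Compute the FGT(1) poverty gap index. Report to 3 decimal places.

Incomes under z: ₹170, ₹315 (q = 2 of N = 8).
Shortfall ratios: (330−170)/330 = 0.4848; (330−315)/330 = 0.0455.
Sum of shortfalls = 0.530303; P₁ averages over all N: 0.530303 / 8 = 0.066.

0.066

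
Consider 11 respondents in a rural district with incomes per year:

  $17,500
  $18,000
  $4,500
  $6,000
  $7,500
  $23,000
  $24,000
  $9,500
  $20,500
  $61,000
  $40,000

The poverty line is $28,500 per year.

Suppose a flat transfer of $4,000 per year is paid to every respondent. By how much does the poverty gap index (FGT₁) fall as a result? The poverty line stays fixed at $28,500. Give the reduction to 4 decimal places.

0.1148

Before: below the line — $4,500, $6,000, $7,500, $9,500, $17,500, $18,000, $20,500, $23,000, $24,000; poverty gap index (FGT₁) = 0.401914.
After the $4,000 transfer: below the line — $8,500, $10,000, $11,500, $13,500, $21,500, $22,000, $24,500, $27,000, $28,000; poverty gap index (FGT₁) = 0.287081.
Reduction = 0.401914 − 0.287081 = 0.1148.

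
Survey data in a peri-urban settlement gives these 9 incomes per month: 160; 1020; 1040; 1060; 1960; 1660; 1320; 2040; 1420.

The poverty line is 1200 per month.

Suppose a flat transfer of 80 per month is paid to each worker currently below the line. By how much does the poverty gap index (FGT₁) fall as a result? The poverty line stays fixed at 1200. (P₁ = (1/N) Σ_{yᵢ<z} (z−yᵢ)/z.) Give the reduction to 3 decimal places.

0.030

Before: below the line — 160, 1020, 1040, 1060; poverty gap index (FGT₁) = 0.14074.
After the 80 transfer: below the line — 240, 1100, 1120, 1140; poverty gap index (FGT₁) = 0.11111.
Reduction = 0.14074 − 0.11111 = 0.030.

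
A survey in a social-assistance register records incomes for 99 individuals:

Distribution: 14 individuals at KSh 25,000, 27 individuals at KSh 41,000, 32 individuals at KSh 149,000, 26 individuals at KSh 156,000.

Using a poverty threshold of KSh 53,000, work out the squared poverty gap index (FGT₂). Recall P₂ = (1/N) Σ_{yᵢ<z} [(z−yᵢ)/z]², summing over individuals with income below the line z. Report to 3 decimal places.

Incomes under z: 14×KSh 25,000, 27×KSh 41,000 (q = 41 of N = 99).
Shortfall ratios: (53000−25000)/53000 = 0.5283 (×14); (53000−41000)/53000 = 0.2264 (×27).
Squared: 0.2791 (×14); 0.0513 (×27).
Sum = 5.291563; P₂ = 5.291563 / 99 = 0.053.

0.053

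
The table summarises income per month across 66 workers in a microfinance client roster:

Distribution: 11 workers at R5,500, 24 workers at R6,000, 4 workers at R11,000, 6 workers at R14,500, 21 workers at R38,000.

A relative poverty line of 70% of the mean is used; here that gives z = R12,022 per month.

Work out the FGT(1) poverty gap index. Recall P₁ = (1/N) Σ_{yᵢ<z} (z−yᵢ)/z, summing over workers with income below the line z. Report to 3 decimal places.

Incomes under z: 11×R5,500, 24×R6,000, 4×R11,000 (q = 39 of N = 66).
Gap ratios (z−y)/z: (12022−5500)/12022 = 0.5425 (×11); (12022−6000)/12022 = 0.5009 (×24); (12022−11000)/12022 = 0.0850 (×4).
Σ = 18.329562. Dividing by the full population N = 66 gives P₁ = 0.278.

0.278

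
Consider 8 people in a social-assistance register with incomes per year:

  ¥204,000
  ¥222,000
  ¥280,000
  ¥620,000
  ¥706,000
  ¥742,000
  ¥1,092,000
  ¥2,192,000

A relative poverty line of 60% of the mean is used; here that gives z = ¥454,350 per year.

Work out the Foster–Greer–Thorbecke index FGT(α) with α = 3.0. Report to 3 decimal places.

0.045

Poor units: ¥204,000, ¥222,000, ¥280,000 (q = 3 of N = 8).
Gap ratios (z−y)/z: (454350−204000)/454350 = 0.5510; (454350−222000)/454350 = 0.5114; (454350−280000)/454350 = 0.3837.
Raised to α = 3.0: 0.16729; 0.13374; 0.05651.
Sum = 0.357535; FGT(3.0) = 0.357535 / 8 = 0.045.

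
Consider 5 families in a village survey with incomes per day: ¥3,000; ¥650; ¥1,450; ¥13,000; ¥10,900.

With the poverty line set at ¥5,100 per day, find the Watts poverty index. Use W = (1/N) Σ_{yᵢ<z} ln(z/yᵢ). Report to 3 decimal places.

Below z: ¥650, ¥1,450, ¥3,000 (q = 3 of N = 5).
ln(z/y) terms: ln(5100/650) = 2.0600; ln(5100/1450) = 1.2577; ln(5100/3000) = 0.5306.
W = 3.848329 / 5 = 0.770.

0.770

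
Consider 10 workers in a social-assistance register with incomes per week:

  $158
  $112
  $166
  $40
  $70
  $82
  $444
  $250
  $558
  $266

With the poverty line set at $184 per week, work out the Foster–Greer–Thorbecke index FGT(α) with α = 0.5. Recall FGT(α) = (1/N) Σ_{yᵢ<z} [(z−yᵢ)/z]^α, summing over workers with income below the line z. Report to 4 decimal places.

Poor units: $40, $70, $82, $112, $158, $166 (q = 6 of N = 10).
Relative gaps: (184−40)/184 = 0.7826; (184−70)/184 = 0.6196; (184−82)/184 = 0.5543; (184−112)/184 = 0.3913; (184−158)/184 = 0.1413; (184−166)/184 = 0.0978.
Raised to α = 0.5: 0.88465; 0.78712; 0.74455; 0.62554; 0.37590; 0.31277.
Sum = 3.730541; FGT(0.5) = 3.730541 / 10 = 0.3731.

0.3731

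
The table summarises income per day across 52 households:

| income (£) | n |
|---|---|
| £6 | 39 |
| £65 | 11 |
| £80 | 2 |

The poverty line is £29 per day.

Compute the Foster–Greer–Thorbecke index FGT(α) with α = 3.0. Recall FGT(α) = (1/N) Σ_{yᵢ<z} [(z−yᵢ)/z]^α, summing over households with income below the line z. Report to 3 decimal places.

0.374

Poor units: 39×£6 (q = 39 of N = 52).
Gap ratios (z−y)/z: (29−6)/29 = 0.7931 (×39).
Raised to α = 3.0: 0.49887 (×39).
Sum = 19.456025; FGT(3.0) = 19.456025 / 52 = 0.374.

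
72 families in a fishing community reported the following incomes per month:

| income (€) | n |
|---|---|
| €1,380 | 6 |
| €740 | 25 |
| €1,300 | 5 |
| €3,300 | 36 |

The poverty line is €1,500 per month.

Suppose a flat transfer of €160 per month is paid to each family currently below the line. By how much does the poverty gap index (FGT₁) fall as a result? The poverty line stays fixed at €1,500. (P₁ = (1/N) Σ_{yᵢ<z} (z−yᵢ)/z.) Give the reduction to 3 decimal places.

Before: below the line — 25×€740, 5×€1,300, 6×€1,380; poverty gap index (FGT₁) = 0.19185.
After the €160 transfer: below the line — 25×€900, 5×€1,460; poverty gap index (FGT₁) = 0.14074.
Reduction = 0.19185 − 0.14074 = 0.051.

0.051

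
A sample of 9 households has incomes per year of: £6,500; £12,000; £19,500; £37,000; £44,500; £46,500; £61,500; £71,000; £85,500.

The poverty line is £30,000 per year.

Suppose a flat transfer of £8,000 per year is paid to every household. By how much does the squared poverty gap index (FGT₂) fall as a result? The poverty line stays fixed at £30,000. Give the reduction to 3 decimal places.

0.079

Before: below the line — £6,500, £12,000, £19,500; squared poverty gap index (FGT₂) = 0.12179.
After the £8,000 transfer: below the line — £14,500, £20,000, £27,500; squared poverty gap index (FGT₂) = 0.04278.
Reduction = 0.12179 − 0.04278 = 0.079.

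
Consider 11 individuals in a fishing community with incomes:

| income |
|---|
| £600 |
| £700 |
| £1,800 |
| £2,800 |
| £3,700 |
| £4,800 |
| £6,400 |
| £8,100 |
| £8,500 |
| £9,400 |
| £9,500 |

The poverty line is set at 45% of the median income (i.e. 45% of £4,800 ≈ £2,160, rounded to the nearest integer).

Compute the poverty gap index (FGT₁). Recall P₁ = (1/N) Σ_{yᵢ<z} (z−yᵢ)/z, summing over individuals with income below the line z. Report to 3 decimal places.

Below the line: £600, £700, £1,800 (q = 3 of N = 11).
Gap ratios (z−y)/z: (2160−600)/2160 = 0.7222; (2160−700)/2160 = 0.6759; (2160−1800)/2160 = 0.1667.
Σ = 1.564815. Dividing by the full population N = 11 gives P₁ = 0.142.

0.142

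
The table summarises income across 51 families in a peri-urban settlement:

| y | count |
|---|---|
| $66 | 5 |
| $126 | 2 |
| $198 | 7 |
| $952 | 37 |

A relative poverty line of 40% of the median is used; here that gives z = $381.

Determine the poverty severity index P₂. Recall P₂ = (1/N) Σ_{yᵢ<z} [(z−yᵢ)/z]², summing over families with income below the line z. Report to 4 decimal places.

0.1162

Poor units: 5×$66, 2×$126, 7×$198 (q = 14 of N = 51).
Gap ratios (z−y)/z: (381−66)/381 = 0.8268 (×5); (381−126)/381 = 0.6693 (×2); (381−198)/381 = 0.4803 (×7).
Squared: 0.6836 (×5); 0.4480 (×2); 0.2307 (×7).
Sum = 5.928576; P₂ = 5.928576 / 51 = 0.1162.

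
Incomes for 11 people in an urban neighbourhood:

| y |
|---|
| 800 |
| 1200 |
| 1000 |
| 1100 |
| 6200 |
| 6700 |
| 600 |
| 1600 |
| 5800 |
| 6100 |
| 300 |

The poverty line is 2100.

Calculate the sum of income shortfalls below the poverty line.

Below the line: 300, 600, 800, 1000, 1100, 1200, 1600 (q = 7 of N = 11).
Individual gaps: 2100−300 = 1800; 2100−600 = 1500; 2100−800 = 1300; 2100−1000 = 1100; 2100−1100 = 1000; 2100−1200 = 900; 2100−1600 = 500.
Aggregate gap = 8100.

8100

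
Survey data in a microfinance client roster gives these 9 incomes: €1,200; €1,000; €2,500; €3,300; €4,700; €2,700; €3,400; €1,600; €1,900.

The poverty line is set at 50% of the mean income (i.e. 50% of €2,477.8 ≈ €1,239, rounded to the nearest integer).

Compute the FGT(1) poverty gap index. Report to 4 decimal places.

Incomes under z: €1,000, €1,200 (q = 2 of N = 9).
Gap ratios (z−y)/z: (1239−1000)/1239 = 0.1929; (1239−1200)/1239 = 0.0315.
Sum of shortfalls = 0.224374; P₁ averages over all N: 0.224374 / 9 = 0.0249.

0.0249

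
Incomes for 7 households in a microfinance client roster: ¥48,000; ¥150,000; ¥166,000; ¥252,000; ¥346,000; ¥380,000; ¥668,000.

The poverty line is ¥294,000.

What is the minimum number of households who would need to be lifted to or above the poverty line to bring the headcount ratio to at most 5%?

4

4 of the 7 households are poor, so H = 4/7 = 0.571.
A headcount ratio of at most 5% allows at most ⌊0.05 × 7⌋ = 0 poor households.
So at least 4 − 0 = 4 must be lifted.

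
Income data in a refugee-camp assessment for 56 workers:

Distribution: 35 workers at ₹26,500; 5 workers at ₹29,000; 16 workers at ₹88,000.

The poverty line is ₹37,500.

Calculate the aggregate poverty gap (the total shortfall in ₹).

Below the line: 35×₹26,500, 5×₹29,000 (q = 40 of N = 56).
Individual gaps: 35×(37500−26500) = 385000; 5×(37500−29000) = 42500.
Aggregate gap = ₹427,500.

₹427,500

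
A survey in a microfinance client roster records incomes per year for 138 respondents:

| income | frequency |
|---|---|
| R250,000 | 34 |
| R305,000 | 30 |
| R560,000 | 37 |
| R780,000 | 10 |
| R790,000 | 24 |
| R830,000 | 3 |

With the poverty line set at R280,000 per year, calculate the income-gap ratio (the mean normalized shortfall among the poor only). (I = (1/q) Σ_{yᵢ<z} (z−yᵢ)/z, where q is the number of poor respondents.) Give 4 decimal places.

Poor units: 34×R250,000 (q = 34 of N = 138).
Relative gaps: 0.1071 (×34); sum = 3.642857.
The income-gap ratio divides by q (the poor only): 3.642857 / 34 = 0.1071.

0.1071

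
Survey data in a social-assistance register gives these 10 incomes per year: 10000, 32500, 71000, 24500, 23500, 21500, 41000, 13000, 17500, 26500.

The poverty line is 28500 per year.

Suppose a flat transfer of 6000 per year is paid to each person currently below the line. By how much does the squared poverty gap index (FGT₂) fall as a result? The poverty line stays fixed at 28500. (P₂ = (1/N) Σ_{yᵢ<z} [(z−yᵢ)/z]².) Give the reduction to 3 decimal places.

0.065

Before: below the line — 10000, 13000, 17500, 21500, 23500, 24500, 26500; squared poverty gap index (FGT₂) = 0.09818.
After the 6000 transfer: below the line — 16000, 19000, 23500, 27500; squared poverty gap index (FGT₂) = 0.03355.
Reduction = 0.09818 − 0.03355 = 0.065.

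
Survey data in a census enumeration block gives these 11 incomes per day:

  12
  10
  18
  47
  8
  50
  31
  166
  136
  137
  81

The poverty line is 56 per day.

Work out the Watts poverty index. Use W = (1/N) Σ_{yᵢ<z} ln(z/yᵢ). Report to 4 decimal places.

Below z: 8, 10, 12, 18, 31, 47, 50 (q = 7 of N = 11).
ln(z/y) terms: ln(56/8) = 1.9459; ln(56/10) = 1.7228; ln(56/12) = 1.5404; ln(56/18) = 1.1350; ln(56/31) = 0.5914; ln(56/47) = 0.1752; ln(56/50) = 0.1133.
W = 7.223999 / 11 = 0.6567.

0.6567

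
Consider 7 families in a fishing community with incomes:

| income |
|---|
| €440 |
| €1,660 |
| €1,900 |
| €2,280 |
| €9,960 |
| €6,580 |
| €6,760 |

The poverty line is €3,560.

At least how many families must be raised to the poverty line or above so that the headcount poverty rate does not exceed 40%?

4 of the 7 families are poor, so H = 4/7 = 0.571.
A headcount ratio of at most 40% allows at most ⌊0.40 × 7⌋ = 2 poor families.
So at least 4 − 2 = 2 must be lifted.

2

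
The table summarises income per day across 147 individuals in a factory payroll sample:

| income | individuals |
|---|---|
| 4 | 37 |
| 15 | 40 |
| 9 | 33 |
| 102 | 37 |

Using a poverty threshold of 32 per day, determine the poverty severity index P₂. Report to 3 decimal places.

0.385

Incomes under z: 37×4, 33×9, 40×15 (q = 110 of N = 147).
Normalized shortfalls: (32−4)/32 = 0.8750 (×37); (32−9)/32 = 0.7188 (×33); (32−15)/32 = 0.5312 (×40).
Squared: 0.7656 (×37); 0.5166 (×33); 0.2822 (×40).
Sum = 56.665039; P₂ = 56.665039 / 147 = 0.385.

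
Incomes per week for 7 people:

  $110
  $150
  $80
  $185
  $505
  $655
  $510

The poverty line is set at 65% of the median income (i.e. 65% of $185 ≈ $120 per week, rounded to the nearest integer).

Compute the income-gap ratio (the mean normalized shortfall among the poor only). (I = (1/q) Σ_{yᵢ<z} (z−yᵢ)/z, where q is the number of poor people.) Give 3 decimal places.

Poor units: $80, $110 (q = 2 of N = 7).
Shortfall ratios (z−y)/z: 0.3333, 0.0833; sum = 0.416667.
I averages over the q = 2 poor units only: 0.416667 / 2 = 0.208.

0.208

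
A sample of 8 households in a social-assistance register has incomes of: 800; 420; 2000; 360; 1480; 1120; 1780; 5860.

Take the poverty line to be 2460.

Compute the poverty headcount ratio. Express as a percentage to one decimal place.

7 of the 8 households have income below 2460.
H = 7/8 = 87.5%.

87.5%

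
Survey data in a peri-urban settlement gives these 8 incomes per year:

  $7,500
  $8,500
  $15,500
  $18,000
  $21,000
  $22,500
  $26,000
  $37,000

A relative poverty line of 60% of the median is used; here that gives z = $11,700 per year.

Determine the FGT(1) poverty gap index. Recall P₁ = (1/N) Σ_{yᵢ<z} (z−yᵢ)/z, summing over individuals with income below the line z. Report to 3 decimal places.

Poor units: $7,500, $8,500 (q = 2 of N = 8).
Normalized shortfalls: (11700−7500)/11700 = 0.3590; (11700−8500)/11700 = 0.2735.
Σ = 0.632479. Dividing by the full population N = 8 gives P₁ = 0.079.

0.079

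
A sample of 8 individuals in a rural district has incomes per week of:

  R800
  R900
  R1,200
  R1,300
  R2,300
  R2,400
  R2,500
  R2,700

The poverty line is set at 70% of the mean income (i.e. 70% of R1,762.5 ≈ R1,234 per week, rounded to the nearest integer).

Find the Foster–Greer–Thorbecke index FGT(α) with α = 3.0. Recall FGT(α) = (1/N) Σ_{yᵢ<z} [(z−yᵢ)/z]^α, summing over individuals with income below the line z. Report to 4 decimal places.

0.0079

Incomes under z: R800, R900, R1,200 (q = 3 of N = 8).
Normalized shortfalls: (1234−800)/1234 = 0.3517; (1234−900)/1234 = 0.2707; (1234−1200)/1234 = 0.0276.
Raised to α = 3.0: 0.04350; 0.01983; 0.00002.
Sum = 0.063353; FGT(3.0) = 0.063353 / 8 = 0.0079.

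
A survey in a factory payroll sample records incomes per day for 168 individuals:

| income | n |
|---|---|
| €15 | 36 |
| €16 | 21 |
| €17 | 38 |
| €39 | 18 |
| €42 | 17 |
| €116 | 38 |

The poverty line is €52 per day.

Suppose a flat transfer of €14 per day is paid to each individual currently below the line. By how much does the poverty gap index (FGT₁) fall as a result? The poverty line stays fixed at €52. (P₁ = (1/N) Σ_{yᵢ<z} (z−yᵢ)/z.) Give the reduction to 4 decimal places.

0.1985

Before: below the line — 36×€15, 21×€16, 38×€17, 18×€39, 17×€42; poverty gap index (FGT₁) = 0.437500.
After the €14 transfer: below the line — 36×€29, 21×€30, 38×€31; poverty gap index (FGT₁) = 0.239011.
Reduction = 0.437500 − 0.239011 = 0.1985.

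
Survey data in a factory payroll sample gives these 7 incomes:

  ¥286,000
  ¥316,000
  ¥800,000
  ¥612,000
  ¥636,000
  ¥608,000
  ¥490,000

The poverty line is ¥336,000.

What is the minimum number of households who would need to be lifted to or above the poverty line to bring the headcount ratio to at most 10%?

Currently q = 2 of N = 7 are below the line (H = 0.286).
A headcount ratio of at most 10% allows at most ⌊0.10 × 7⌋ = 0 poor households.
So at least 2 − 0 = 2 must be lifted.

2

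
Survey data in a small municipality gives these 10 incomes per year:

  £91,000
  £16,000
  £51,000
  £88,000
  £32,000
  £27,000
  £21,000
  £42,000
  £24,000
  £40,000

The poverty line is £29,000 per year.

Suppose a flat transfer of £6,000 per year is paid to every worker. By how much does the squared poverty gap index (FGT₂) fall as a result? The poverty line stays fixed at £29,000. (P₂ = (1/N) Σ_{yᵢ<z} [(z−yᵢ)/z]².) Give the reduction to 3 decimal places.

0.025

Before: below the line — £16,000, £21,000, £24,000, £27,000; squared poverty gap index (FGT₂) = 0.03115.
After the £6,000 transfer: below the line — £22,000, £27,000; squared poverty gap index (FGT₂) = 0.00630.
Reduction = 0.03115 − 0.00630 = 0.025.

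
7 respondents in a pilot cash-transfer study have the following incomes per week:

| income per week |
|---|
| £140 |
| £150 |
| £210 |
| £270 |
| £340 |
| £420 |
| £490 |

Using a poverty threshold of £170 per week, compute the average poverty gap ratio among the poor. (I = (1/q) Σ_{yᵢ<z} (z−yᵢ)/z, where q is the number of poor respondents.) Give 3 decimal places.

Incomes under z: £140, £150 (q = 2 of N = 7).
Relative gaps: 0.1765, 0.1176; sum = 0.294118.
I averages over the q = 2 poor units only: 0.294118 / 2 = 0.147.

0.147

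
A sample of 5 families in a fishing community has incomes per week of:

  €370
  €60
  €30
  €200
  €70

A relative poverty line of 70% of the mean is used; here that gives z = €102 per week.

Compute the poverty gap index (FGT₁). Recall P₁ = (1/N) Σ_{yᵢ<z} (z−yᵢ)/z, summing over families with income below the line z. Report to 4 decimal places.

0.2863

Below the line: €30, €60, €70 (q = 3 of N = 5).
Relative gaps: (102−30)/102 = 0.7059; (102−60)/102 = 0.4118; (102−70)/102 = 0.3137.
Σ = 1.431373. Dividing by the full population N = 5 gives P₁ = 0.2863.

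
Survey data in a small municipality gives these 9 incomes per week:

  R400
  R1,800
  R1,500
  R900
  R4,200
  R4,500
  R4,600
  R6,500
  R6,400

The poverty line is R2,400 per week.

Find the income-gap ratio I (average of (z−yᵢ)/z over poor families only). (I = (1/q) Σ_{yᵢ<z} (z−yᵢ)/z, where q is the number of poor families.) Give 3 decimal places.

0.521

Below z: R400, R900, R1,500, R1,800 (q = 4 of N = 9).
Relative gaps: 0.8333, 0.6250, 0.3750, 0.2500; sum = 2.083333.
I averages over the q = 4 poor units only: 2.083333 / 4 = 0.521.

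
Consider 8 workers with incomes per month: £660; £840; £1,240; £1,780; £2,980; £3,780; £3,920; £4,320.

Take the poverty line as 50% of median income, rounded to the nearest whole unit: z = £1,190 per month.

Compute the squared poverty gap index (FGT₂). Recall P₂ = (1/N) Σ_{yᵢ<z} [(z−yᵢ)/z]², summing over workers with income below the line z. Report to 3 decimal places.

Below the line: £660, £840 (q = 2 of N = 8).
Gap ratios (z−y)/z: (1190−660)/1190 = 0.4454; (1190−840)/1190 = 0.2941.
Squared: 0.1984; 0.0865.
Sum = 0.284867; P₂ = 0.284867 / 8 = 0.036.

0.036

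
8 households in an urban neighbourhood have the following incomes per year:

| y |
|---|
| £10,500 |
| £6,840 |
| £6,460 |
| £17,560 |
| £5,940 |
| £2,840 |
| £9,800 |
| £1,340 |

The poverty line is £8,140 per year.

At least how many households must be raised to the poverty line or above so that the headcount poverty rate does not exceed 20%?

4

5 of the 8 households are poor, so H = 5/8 = 0.625.
A headcount ratio of at most 20% allows at most ⌊0.20 × 8⌋ = 1 poor households.
So at least 5 − 1 = 4 must be lifted.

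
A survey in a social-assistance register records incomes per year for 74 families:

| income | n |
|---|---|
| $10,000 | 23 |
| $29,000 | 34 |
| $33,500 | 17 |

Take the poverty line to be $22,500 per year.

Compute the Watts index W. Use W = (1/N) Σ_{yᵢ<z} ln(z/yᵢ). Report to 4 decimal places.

Incomes under z: 23×$10,000 (q = 23 of N = 74).
Log shortfalls: ln(22500/10000) = 0.8109 (×23).
W = 18.651395 / 74 = 0.2520.

0.2520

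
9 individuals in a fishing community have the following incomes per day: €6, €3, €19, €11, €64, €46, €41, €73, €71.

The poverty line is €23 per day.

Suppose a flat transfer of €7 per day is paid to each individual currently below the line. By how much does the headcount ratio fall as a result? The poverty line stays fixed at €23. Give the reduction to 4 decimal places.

Before: below the line — €3, €6, €11, €19; headcount ratio = 0.444444.
After the €7 transfer: below the line — €10, €13, €18; headcount ratio = 0.333333.
Reduction = 0.444444 − 0.333333 = 0.1111.

0.1111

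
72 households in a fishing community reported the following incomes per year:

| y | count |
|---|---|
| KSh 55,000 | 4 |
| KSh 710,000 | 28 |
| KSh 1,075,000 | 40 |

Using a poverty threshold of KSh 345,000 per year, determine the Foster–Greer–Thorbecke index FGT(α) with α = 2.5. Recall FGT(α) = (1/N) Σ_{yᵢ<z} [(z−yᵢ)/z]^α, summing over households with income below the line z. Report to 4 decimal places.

Below z: 4×KSh 55,000 (q = 4 of N = 72).
Normalized shortfalls: (345000−55000)/345000 = 0.8406 (×4).
Raised to α = 2.5: 0.64781 (×4).
Sum = 2.591238; FGT(2.5) = 2.591238 / 72 = 0.0360.

0.0360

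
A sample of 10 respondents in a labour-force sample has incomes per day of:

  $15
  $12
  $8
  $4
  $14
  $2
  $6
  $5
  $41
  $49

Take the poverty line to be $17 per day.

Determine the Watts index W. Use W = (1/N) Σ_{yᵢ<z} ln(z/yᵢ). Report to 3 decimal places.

Below the line: $2, $4, $5, $6, $8, $12, $14, $15 (q = 8 of N = 10).
ln(z/y) terms: ln(17/2) = 2.1401; ln(17/4) = 1.4469; ln(17/5) = 1.2238; ln(17/6) = 1.0415; ln(17/8) = 0.7538; ln(17/12) = 0.3483; ln(17/14) = 0.1942; ln(17/15) = 0.1252.
W = 7.273612 / 10 = 0.727.

0.727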